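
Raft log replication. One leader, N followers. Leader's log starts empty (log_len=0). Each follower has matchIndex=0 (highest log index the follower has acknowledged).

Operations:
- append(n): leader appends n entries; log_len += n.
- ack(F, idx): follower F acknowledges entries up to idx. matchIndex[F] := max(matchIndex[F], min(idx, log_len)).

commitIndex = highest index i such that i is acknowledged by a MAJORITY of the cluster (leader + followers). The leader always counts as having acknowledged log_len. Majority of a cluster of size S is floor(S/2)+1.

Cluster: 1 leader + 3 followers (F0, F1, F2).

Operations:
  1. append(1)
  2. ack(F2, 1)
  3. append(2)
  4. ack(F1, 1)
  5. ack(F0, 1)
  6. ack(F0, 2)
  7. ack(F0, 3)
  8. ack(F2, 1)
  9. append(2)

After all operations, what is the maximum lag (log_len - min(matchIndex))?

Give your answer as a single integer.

Answer: 4

Derivation:
Op 1: append 1 -> log_len=1
Op 2: F2 acks idx 1 -> match: F0=0 F1=0 F2=1; commitIndex=0
Op 3: append 2 -> log_len=3
Op 4: F1 acks idx 1 -> match: F0=0 F1=1 F2=1; commitIndex=1
Op 5: F0 acks idx 1 -> match: F0=1 F1=1 F2=1; commitIndex=1
Op 6: F0 acks idx 2 -> match: F0=2 F1=1 F2=1; commitIndex=1
Op 7: F0 acks idx 3 -> match: F0=3 F1=1 F2=1; commitIndex=1
Op 8: F2 acks idx 1 -> match: F0=3 F1=1 F2=1; commitIndex=1
Op 9: append 2 -> log_len=5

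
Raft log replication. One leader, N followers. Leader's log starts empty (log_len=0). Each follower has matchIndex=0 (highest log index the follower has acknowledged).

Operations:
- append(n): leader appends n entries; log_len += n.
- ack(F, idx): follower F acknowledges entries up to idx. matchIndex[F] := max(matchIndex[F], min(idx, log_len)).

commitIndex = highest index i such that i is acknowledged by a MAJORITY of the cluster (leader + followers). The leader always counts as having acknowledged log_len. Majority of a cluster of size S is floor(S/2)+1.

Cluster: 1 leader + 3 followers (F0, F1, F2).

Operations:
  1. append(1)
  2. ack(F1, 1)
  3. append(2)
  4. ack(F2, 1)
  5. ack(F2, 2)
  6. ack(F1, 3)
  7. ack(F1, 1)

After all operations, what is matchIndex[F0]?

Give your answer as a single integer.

Answer: 0

Derivation:
Op 1: append 1 -> log_len=1
Op 2: F1 acks idx 1 -> match: F0=0 F1=1 F2=0; commitIndex=0
Op 3: append 2 -> log_len=3
Op 4: F2 acks idx 1 -> match: F0=0 F1=1 F2=1; commitIndex=1
Op 5: F2 acks idx 2 -> match: F0=0 F1=1 F2=2; commitIndex=1
Op 6: F1 acks idx 3 -> match: F0=0 F1=3 F2=2; commitIndex=2
Op 7: F1 acks idx 1 -> match: F0=0 F1=3 F2=2; commitIndex=2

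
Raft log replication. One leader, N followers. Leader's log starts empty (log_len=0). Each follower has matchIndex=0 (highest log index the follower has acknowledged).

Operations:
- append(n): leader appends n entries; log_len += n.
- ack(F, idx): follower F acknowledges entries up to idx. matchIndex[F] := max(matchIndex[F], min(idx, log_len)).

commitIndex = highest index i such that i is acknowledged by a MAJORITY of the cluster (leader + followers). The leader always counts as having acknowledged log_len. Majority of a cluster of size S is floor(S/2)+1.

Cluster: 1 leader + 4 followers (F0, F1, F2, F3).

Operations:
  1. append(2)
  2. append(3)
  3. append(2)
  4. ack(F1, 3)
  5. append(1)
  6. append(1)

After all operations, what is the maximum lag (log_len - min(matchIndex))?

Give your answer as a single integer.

Answer: 9

Derivation:
Op 1: append 2 -> log_len=2
Op 2: append 3 -> log_len=5
Op 3: append 2 -> log_len=7
Op 4: F1 acks idx 3 -> match: F0=0 F1=3 F2=0 F3=0; commitIndex=0
Op 5: append 1 -> log_len=8
Op 6: append 1 -> log_len=9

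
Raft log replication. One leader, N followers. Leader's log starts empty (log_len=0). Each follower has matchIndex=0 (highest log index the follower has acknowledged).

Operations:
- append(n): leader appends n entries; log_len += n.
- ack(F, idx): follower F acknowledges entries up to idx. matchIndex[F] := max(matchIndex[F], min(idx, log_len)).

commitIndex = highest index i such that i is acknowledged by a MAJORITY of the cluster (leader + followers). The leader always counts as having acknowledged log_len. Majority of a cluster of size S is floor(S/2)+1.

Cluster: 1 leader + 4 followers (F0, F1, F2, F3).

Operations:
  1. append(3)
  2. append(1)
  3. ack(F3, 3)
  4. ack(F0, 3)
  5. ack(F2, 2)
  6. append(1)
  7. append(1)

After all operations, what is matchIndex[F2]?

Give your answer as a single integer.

Answer: 2

Derivation:
Op 1: append 3 -> log_len=3
Op 2: append 1 -> log_len=4
Op 3: F3 acks idx 3 -> match: F0=0 F1=0 F2=0 F3=3; commitIndex=0
Op 4: F0 acks idx 3 -> match: F0=3 F1=0 F2=0 F3=3; commitIndex=3
Op 5: F2 acks idx 2 -> match: F0=3 F1=0 F2=2 F3=3; commitIndex=3
Op 6: append 1 -> log_len=5
Op 7: append 1 -> log_len=6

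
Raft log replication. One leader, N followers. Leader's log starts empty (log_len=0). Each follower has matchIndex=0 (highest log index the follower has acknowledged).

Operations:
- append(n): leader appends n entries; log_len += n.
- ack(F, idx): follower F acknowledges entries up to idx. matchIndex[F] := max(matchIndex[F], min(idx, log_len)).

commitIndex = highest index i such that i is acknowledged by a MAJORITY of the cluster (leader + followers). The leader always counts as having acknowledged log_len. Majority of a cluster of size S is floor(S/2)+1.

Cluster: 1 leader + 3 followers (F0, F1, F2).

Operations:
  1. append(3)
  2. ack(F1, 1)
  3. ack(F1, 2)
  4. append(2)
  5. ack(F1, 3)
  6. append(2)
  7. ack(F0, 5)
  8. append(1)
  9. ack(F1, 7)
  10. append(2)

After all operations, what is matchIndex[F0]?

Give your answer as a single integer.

Op 1: append 3 -> log_len=3
Op 2: F1 acks idx 1 -> match: F0=0 F1=1 F2=0; commitIndex=0
Op 3: F1 acks idx 2 -> match: F0=0 F1=2 F2=0; commitIndex=0
Op 4: append 2 -> log_len=5
Op 5: F1 acks idx 3 -> match: F0=0 F1=3 F2=0; commitIndex=0
Op 6: append 2 -> log_len=7
Op 7: F0 acks idx 5 -> match: F0=5 F1=3 F2=0; commitIndex=3
Op 8: append 1 -> log_len=8
Op 9: F1 acks idx 7 -> match: F0=5 F1=7 F2=0; commitIndex=5
Op 10: append 2 -> log_len=10

Answer: 5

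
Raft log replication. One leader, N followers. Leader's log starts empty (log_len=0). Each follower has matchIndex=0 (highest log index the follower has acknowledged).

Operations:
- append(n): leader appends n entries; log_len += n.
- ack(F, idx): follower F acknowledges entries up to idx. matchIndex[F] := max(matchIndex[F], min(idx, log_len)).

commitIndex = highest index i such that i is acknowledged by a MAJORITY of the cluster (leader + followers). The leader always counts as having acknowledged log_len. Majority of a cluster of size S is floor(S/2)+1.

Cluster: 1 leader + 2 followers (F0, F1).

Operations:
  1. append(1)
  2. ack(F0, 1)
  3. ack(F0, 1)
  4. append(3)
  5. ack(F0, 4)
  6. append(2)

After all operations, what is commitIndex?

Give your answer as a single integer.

Op 1: append 1 -> log_len=1
Op 2: F0 acks idx 1 -> match: F0=1 F1=0; commitIndex=1
Op 3: F0 acks idx 1 -> match: F0=1 F1=0; commitIndex=1
Op 4: append 3 -> log_len=4
Op 5: F0 acks idx 4 -> match: F0=4 F1=0; commitIndex=4
Op 6: append 2 -> log_len=6

Answer: 4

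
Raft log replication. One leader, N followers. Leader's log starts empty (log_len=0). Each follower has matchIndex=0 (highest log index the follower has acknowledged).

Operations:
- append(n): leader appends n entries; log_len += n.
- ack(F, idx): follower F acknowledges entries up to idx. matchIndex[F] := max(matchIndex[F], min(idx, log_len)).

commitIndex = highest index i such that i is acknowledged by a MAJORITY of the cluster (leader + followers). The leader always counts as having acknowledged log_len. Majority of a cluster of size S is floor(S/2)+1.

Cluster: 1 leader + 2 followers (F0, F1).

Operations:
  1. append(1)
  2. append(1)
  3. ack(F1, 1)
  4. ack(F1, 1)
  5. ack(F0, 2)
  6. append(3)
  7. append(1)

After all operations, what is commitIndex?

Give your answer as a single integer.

Op 1: append 1 -> log_len=1
Op 2: append 1 -> log_len=2
Op 3: F1 acks idx 1 -> match: F0=0 F1=1; commitIndex=1
Op 4: F1 acks idx 1 -> match: F0=0 F1=1; commitIndex=1
Op 5: F0 acks idx 2 -> match: F0=2 F1=1; commitIndex=2
Op 6: append 3 -> log_len=5
Op 7: append 1 -> log_len=6

Answer: 2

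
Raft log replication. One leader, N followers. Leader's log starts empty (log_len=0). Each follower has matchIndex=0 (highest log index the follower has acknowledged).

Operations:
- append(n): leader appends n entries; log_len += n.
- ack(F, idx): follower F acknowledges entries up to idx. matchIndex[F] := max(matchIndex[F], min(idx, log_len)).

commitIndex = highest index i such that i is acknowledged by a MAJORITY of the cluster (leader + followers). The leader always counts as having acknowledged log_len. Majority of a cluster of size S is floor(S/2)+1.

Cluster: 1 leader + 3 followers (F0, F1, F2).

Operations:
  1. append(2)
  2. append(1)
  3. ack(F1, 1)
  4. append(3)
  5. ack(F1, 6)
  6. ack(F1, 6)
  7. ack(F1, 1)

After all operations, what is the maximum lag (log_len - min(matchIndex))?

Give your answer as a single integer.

Op 1: append 2 -> log_len=2
Op 2: append 1 -> log_len=3
Op 3: F1 acks idx 1 -> match: F0=0 F1=1 F2=0; commitIndex=0
Op 4: append 3 -> log_len=6
Op 5: F1 acks idx 6 -> match: F0=0 F1=6 F2=0; commitIndex=0
Op 6: F1 acks idx 6 -> match: F0=0 F1=6 F2=0; commitIndex=0
Op 7: F1 acks idx 1 -> match: F0=0 F1=6 F2=0; commitIndex=0

Answer: 6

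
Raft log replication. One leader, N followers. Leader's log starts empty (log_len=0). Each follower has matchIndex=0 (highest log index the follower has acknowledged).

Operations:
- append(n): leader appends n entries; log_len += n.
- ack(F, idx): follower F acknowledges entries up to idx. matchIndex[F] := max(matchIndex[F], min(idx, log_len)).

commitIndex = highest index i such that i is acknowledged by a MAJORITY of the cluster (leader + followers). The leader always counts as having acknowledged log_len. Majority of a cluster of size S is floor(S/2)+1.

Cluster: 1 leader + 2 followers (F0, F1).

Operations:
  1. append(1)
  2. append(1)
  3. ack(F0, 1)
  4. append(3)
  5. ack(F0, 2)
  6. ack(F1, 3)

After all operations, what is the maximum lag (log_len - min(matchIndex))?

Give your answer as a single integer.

Op 1: append 1 -> log_len=1
Op 2: append 1 -> log_len=2
Op 3: F0 acks idx 1 -> match: F0=1 F1=0; commitIndex=1
Op 4: append 3 -> log_len=5
Op 5: F0 acks idx 2 -> match: F0=2 F1=0; commitIndex=2
Op 6: F1 acks idx 3 -> match: F0=2 F1=3; commitIndex=3

Answer: 3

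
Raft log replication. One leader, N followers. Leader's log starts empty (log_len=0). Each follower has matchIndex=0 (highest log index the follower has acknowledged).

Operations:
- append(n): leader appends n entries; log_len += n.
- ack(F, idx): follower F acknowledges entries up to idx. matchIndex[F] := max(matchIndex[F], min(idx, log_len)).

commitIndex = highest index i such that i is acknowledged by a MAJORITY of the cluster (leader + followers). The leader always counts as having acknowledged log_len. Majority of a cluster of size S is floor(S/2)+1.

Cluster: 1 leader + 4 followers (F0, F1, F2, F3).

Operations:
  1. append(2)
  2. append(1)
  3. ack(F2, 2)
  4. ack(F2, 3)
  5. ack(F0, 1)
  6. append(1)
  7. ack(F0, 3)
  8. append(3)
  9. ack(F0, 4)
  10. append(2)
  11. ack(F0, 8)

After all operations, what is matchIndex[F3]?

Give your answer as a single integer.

Answer: 0

Derivation:
Op 1: append 2 -> log_len=2
Op 2: append 1 -> log_len=3
Op 3: F2 acks idx 2 -> match: F0=0 F1=0 F2=2 F3=0; commitIndex=0
Op 4: F2 acks idx 3 -> match: F0=0 F1=0 F2=3 F3=0; commitIndex=0
Op 5: F0 acks idx 1 -> match: F0=1 F1=0 F2=3 F3=0; commitIndex=1
Op 6: append 1 -> log_len=4
Op 7: F0 acks idx 3 -> match: F0=3 F1=0 F2=3 F3=0; commitIndex=3
Op 8: append 3 -> log_len=7
Op 9: F0 acks idx 4 -> match: F0=4 F1=0 F2=3 F3=0; commitIndex=3
Op 10: append 2 -> log_len=9
Op 11: F0 acks idx 8 -> match: F0=8 F1=0 F2=3 F3=0; commitIndex=3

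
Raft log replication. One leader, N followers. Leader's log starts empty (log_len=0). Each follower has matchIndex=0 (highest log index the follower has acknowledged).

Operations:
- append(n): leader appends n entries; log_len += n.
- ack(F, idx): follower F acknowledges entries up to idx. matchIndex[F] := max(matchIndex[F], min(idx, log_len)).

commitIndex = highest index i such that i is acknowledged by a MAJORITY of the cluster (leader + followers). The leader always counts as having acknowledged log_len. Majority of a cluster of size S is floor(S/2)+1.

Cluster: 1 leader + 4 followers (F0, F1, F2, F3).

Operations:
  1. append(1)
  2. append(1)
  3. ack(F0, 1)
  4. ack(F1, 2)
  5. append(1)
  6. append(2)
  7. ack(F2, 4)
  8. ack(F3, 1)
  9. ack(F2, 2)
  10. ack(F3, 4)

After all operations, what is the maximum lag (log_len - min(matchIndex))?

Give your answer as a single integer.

Answer: 4

Derivation:
Op 1: append 1 -> log_len=1
Op 2: append 1 -> log_len=2
Op 3: F0 acks idx 1 -> match: F0=1 F1=0 F2=0 F3=0; commitIndex=0
Op 4: F1 acks idx 2 -> match: F0=1 F1=2 F2=0 F3=0; commitIndex=1
Op 5: append 1 -> log_len=3
Op 6: append 2 -> log_len=5
Op 7: F2 acks idx 4 -> match: F0=1 F1=2 F2=4 F3=0; commitIndex=2
Op 8: F3 acks idx 1 -> match: F0=1 F1=2 F2=4 F3=1; commitIndex=2
Op 9: F2 acks idx 2 -> match: F0=1 F1=2 F2=4 F3=1; commitIndex=2
Op 10: F3 acks idx 4 -> match: F0=1 F1=2 F2=4 F3=4; commitIndex=4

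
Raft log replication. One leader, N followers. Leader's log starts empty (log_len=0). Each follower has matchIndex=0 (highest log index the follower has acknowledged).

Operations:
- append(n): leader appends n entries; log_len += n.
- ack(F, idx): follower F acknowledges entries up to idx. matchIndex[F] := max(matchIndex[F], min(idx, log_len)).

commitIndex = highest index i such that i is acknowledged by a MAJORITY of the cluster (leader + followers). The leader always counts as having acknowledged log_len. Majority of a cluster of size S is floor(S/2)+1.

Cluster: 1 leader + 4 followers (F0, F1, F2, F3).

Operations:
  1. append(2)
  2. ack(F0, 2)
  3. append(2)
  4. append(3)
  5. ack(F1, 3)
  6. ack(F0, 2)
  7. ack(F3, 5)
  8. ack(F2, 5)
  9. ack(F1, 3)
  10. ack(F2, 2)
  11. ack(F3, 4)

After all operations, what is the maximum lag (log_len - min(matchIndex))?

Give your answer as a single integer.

Op 1: append 2 -> log_len=2
Op 2: F0 acks idx 2 -> match: F0=2 F1=0 F2=0 F3=0; commitIndex=0
Op 3: append 2 -> log_len=4
Op 4: append 3 -> log_len=7
Op 5: F1 acks idx 3 -> match: F0=2 F1=3 F2=0 F3=0; commitIndex=2
Op 6: F0 acks idx 2 -> match: F0=2 F1=3 F2=0 F3=0; commitIndex=2
Op 7: F3 acks idx 5 -> match: F0=2 F1=3 F2=0 F3=5; commitIndex=3
Op 8: F2 acks idx 5 -> match: F0=2 F1=3 F2=5 F3=5; commitIndex=5
Op 9: F1 acks idx 3 -> match: F0=2 F1=3 F2=5 F3=5; commitIndex=5
Op 10: F2 acks idx 2 -> match: F0=2 F1=3 F2=5 F3=5; commitIndex=5
Op 11: F3 acks idx 4 -> match: F0=2 F1=3 F2=5 F3=5; commitIndex=5

Answer: 5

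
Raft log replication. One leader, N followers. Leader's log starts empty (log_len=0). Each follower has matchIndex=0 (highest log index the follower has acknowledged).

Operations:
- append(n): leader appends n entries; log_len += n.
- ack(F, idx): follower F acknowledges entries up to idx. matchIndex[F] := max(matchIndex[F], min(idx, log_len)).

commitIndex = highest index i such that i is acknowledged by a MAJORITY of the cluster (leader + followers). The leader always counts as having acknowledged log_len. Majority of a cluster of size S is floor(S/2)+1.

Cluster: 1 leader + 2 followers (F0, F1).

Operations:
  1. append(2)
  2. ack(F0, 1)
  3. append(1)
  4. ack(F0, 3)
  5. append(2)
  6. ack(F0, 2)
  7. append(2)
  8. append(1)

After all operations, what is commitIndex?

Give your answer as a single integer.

Op 1: append 2 -> log_len=2
Op 2: F0 acks idx 1 -> match: F0=1 F1=0; commitIndex=1
Op 3: append 1 -> log_len=3
Op 4: F0 acks idx 3 -> match: F0=3 F1=0; commitIndex=3
Op 5: append 2 -> log_len=5
Op 6: F0 acks idx 2 -> match: F0=3 F1=0; commitIndex=3
Op 7: append 2 -> log_len=7
Op 8: append 1 -> log_len=8

Answer: 3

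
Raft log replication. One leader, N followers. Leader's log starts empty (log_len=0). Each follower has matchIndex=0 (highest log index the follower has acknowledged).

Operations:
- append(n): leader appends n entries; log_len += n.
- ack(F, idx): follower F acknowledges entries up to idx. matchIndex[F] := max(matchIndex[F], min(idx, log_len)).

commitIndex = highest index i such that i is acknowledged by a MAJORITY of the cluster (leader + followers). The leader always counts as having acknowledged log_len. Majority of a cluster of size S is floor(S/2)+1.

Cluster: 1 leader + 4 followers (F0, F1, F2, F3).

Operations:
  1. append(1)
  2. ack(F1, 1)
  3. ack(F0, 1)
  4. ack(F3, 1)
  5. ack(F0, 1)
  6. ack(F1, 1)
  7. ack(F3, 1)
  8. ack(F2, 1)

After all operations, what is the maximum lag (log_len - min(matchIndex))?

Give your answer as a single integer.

Answer: 0

Derivation:
Op 1: append 1 -> log_len=1
Op 2: F1 acks idx 1 -> match: F0=0 F1=1 F2=0 F3=0; commitIndex=0
Op 3: F0 acks idx 1 -> match: F0=1 F1=1 F2=0 F3=0; commitIndex=1
Op 4: F3 acks idx 1 -> match: F0=1 F1=1 F2=0 F3=1; commitIndex=1
Op 5: F0 acks idx 1 -> match: F0=1 F1=1 F2=0 F3=1; commitIndex=1
Op 6: F1 acks idx 1 -> match: F0=1 F1=1 F2=0 F3=1; commitIndex=1
Op 7: F3 acks idx 1 -> match: F0=1 F1=1 F2=0 F3=1; commitIndex=1
Op 8: F2 acks idx 1 -> match: F0=1 F1=1 F2=1 F3=1; commitIndex=1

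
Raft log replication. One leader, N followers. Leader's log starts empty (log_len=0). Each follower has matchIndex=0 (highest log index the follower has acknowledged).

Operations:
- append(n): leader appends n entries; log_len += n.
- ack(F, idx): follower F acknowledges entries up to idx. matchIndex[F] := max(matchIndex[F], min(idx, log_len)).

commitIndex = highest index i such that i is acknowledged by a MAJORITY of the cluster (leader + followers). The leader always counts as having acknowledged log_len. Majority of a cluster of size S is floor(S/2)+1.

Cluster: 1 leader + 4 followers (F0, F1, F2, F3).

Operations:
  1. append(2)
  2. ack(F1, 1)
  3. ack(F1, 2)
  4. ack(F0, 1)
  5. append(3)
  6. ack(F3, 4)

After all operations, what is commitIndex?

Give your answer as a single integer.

Op 1: append 2 -> log_len=2
Op 2: F1 acks idx 1 -> match: F0=0 F1=1 F2=0 F3=0; commitIndex=0
Op 3: F1 acks idx 2 -> match: F0=0 F1=2 F2=0 F3=0; commitIndex=0
Op 4: F0 acks idx 1 -> match: F0=1 F1=2 F2=0 F3=0; commitIndex=1
Op 5: append 3 -> log_len=5
Op 6: F3 acks idx 4 -> match: F0=1 F1=2 F2=0 F3=4; commitIndex=2

Answer: 2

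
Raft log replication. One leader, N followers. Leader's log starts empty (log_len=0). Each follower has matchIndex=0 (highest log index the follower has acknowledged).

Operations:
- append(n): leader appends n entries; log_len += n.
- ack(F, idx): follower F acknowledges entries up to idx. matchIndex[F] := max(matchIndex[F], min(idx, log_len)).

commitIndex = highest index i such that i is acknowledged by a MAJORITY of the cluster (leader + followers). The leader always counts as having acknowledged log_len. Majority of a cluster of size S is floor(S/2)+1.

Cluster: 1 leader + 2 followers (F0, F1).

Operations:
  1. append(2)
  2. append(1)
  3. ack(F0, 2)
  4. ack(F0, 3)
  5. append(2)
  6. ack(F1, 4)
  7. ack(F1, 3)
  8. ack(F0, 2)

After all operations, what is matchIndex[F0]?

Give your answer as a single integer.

Answer: 3

Derivation:
Op 1: append 2 -> log_len=2
Op 2: append 1 -> log_len=3
Op 3: F0 acks idx 2 -> match: F0=2 F1=0; commitIndex=2
Op 4: F0 acks idx 3 -> match: F0=3 F1=0; commitIndex=3
Op 5: append 2 -> log_len=5
Op 6: F1 acks idx 4 -> match: F0=3 F1=4; commitIndex=4
Op 7: F1 acks idx 3 -> match: F0=3 F1=4; commitIndex=4
Op 8: F0 acks idx 2 -> match: F0=3 F1=4; commitIndex=4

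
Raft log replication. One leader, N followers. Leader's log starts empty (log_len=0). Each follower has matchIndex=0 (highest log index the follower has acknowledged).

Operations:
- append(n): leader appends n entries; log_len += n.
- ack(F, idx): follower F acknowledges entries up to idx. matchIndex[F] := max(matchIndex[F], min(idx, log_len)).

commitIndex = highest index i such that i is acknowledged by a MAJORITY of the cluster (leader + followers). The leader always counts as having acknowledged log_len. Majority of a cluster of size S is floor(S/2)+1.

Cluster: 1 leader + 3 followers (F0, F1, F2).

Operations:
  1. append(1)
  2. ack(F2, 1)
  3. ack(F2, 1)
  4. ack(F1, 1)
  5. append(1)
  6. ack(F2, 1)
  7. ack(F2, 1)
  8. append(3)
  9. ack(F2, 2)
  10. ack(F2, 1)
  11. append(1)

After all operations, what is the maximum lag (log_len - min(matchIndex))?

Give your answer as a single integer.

Answer: 6

Derivation:
Op 1: append 1 -> log_len=1
Op 2: F2 acks idx 1 -> match: F0=0 F1=0 F2=1; commitIndex=0
Op 3: F2 acks idx 1 -> match: F0=0 F1=0 F2=1; commitIndex=0
Op 4: F1 acks idx 1 -> match: F0=0 F1=1 F2=1; commitIndex=1
Op 5: append 1 -> log_len=2
Op 6: F2 acks idx 1 -> match: F0=0 F1=1 F2=1; commitIndex=1
Op 7: F2 acks idx 1 -> match: F0=0 F1=1 F2=1; commitIndex=1
Op 8: append 3 -> log_len=5
Op 9: F2 acks idx 2 -> match: F0=0 F1=1 F2=2; commitIndex=1
Op 10: F2 acks idx 1 -> match: F0=0 F1=1 F2=2; commitIndex=1
Op 11: append 1 -> log_len=6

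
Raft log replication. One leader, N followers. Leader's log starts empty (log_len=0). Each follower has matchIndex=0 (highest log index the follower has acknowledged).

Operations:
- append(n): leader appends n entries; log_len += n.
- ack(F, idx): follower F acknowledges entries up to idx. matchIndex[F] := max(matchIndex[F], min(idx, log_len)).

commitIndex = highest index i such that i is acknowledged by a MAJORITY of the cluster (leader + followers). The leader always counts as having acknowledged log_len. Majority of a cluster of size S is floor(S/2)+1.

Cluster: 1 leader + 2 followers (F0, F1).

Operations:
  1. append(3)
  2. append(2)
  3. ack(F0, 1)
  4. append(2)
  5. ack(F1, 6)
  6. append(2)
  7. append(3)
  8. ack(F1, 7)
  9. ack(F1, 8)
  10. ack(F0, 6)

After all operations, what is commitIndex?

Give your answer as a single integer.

Answer: 8

Derivation:
Op 1: append 3 -> log_len=3
Op 2: append 2 -> log_len=5
Op 3: F0 acks idx 1 -> match: F0=1 F1=0; commitIndex=1
Op 4: append 2 -> log_len=7
Op 5: F1 acks idx 6 -> match: F0=1 F1=6; commitIndex=6
Op 6: append 2 -> log_len=9
Op 7: append 3 -> log_len=12
Op 8: F1 acks idx 7 -> match: F0=1 F1=7; commitIndex=7
Op 9: F1 acks idx 8 -> match: F0=1 F1=8; commitIndex=8
Op 10: F0 acks idx 6 -> match: F0=6 F1=8; commitIndex=8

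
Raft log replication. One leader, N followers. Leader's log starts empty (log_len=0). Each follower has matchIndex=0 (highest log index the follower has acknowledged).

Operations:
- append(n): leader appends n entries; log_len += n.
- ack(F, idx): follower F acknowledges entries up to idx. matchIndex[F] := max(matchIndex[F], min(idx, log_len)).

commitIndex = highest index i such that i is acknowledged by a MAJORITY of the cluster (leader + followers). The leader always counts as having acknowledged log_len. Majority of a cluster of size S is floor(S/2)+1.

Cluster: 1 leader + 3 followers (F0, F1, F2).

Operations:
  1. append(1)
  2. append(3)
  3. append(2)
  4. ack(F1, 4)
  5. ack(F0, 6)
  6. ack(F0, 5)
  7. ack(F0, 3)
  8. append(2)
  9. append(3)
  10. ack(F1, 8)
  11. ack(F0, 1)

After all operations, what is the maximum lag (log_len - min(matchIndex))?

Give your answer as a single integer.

Answer: 11

Derivation:
Op 1: append 1 -> log_len=1
Op 2: append 3 -> log_len=4
Op 3: append 2 -> log_len=6
Op 4: F1 acks idx 4 -> match: F0=0 F1=4 F2=0; commitIndex=0
Op 5: F0 acks idx 6 -> match: F0=6 F1=4 F2=0; commitIndex=4
Op 6: F0 acks idx 5 -> match: F0=6 F1=4 F2=0; commitIndex=4
Op 7: F0 acks idx 3 -> match: F0=6 F1=4 F2=0; commitIndex=4
Op 8: append 2 -> log_len=8
Op 9: append 3 -> log_len=11
Op 10: F1 acks idx 8 -> match: F0=6 F1=8 F2=0; commitIndex=6
Op 11: F0 acks idx 1 -> match: F0=6 F1=8 F2=0; commitIndex=6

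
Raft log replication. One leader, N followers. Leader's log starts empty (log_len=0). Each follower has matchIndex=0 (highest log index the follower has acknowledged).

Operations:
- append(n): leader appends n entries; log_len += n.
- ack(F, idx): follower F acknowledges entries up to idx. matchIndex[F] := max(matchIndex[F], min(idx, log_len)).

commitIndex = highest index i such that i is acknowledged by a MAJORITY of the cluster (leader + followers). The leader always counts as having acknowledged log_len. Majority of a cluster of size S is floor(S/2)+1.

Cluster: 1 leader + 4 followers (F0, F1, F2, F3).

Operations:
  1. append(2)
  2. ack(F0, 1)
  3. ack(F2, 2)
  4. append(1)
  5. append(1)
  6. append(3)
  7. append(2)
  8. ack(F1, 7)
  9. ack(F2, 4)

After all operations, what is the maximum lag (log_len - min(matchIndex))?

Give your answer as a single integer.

Answer: 9

Derivation:
Op 1: append 2 -> log_len=2
Op 2: F0 acks idx 1 -> match: F0=1 F1=0 F2=0 F3=0; commitIndex=0
Op 3: F2 acks idx 2 -> match: F0=1 F1=0 F2=2 F3=0; commitIndex=1
Op 4: append 1 -> log_len=3
Op 5: append 1 -> log_len=4
Op 6: append 3 -> log_len=7
Op 7: append 2 -> log_len=9
Op 8: F1 acks idx 7 -> match: F0=1 F1=7 F2=2 F3=0; commitIndex=2
Op 9: F2 acks idx 4 -> match: F0=1 F1=7 F2=4 F3=0; commitIndex=4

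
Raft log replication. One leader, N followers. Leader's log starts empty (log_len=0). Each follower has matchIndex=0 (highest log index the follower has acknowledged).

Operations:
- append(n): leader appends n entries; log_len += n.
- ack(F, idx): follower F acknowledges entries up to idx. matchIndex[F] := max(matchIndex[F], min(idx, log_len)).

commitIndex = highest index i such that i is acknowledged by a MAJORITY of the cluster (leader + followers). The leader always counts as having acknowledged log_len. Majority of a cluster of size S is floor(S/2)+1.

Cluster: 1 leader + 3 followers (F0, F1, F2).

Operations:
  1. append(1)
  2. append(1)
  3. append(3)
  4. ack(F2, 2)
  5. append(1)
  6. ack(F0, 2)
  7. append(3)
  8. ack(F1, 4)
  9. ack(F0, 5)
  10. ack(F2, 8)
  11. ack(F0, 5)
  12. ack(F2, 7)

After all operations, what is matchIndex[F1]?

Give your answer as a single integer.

Answer: 4

Derivation:
Op 1: append 1 -> log_len=1
Op 2: append 1 -> log_len=2
Op 3: append 3 -> log_len=5
Op 4: F2 acks idx 2 -> match: F0=0 F1=0 F2=2; commitIndex=0
Op 5: append 1 -> log_len=6
Op 6: F0 acks idx 2 -> match: F0=2 F1=0 F2=2; commitIndex=2
Op 7: append 3 -> log_len=9
Op 8: F1 acks idx 4 -> match: F0=2 F1=4 F2=2; commitIndex=2
Op 9: F0 acks idx 5 -> match: F0=5 F1=4 F2=2; commitIndex=4
Op 10: F2 acks idx 8 -> match: F0=5 F1=4 F2=8; commitIndex=5
Op 11: F0 acks idx 5 -> match: F0=5 F1=4 F2=8; commitIndex=5
Op 12: F2 acks idx 7 -> match: F0=5 F1=4 F2=8; commitIndex=5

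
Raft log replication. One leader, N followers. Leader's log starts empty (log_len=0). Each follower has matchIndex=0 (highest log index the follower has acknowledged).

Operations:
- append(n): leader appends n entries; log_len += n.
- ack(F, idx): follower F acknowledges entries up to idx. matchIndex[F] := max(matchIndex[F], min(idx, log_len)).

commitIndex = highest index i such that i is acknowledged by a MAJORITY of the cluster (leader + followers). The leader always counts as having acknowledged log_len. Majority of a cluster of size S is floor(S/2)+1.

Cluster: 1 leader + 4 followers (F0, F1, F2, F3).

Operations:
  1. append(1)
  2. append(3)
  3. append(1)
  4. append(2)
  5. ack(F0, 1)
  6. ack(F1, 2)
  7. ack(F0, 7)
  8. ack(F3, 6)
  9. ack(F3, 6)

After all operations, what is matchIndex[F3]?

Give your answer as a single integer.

Answer: 6

Derivation:
Op 1: append 1 -> log_len=1
Op 2: append 3 -> log_len=4
Op 3: append 1 -> log_len=5
Op 4: append 2 -> log_len=7
Op 5: F0 acks idx 1 -> match: F0=1 F1=0 F2=0 F3=0; commitIndex=0
Op 6: F1 acks idx 2 -> match: F0=1 F1=2 F2=0 F3=0; commitIndex=1
Op 7: F0 acks idx 7 -> match: F0=7 F1=2 F2=0 F3=0; commitIndex=2
Op 8: F3 acks idx 6 -> match: F0=7 F1=2 F2=0 F3=6; commitIndex=6
Op 9: F3 acks idx 6 -> match: F0=7 F1=2 F2=0 F3=6; commitIndex=6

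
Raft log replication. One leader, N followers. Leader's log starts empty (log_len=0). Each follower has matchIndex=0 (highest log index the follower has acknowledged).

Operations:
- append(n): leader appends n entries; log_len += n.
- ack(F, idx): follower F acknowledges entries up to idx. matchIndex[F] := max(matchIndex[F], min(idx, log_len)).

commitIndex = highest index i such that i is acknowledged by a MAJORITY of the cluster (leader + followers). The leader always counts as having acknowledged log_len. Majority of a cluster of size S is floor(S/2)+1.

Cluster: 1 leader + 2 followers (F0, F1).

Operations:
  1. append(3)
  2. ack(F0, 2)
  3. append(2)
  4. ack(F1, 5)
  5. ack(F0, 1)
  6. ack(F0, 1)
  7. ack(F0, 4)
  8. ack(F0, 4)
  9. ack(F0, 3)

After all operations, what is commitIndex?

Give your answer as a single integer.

Answer: 5

Derivation:
Op 1: append 3 -> log_len=3
Op 2: F0 acks idx 2 -> match: F0=2 F1=0; commitIndex=2
Op 3: append 2 -> log_len=5
Op 4: F1 acks idx 5 -> match: F0=2 F1=5; commitIndex=5
Op 5: F0 acks idx 1 -> match: F0=2 F1=5; commitIndex=5
Op 6: F0 acks idx 1 -> match: F0=2 F1=5; commitIndex=5
Op 7: F0 acks idx 4 -> match: F0=4 F1=5; commitIndex=5
Op 8: F0 acks idx 4 -> match: F0=4 F1=5; commitIndex=5
Op 9: F0 acks idx 3 -> match: F0=4 F1=5; commitIndex=5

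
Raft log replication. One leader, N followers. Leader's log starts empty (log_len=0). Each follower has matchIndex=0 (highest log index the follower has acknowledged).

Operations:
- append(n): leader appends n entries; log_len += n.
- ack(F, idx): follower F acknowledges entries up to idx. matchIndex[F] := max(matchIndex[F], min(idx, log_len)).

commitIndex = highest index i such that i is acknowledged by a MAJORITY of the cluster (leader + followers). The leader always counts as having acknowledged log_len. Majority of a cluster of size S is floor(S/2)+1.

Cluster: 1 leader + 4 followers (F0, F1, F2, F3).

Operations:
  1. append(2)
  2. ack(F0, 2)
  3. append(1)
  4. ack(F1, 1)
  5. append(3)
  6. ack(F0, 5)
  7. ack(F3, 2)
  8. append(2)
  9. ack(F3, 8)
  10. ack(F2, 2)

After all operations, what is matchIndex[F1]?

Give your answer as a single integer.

Answer: 1

Derivation:
Op 1: append 2 -> log_len=2
Op 2: F0 acks idx 2 -> match: F0=2 F1=0 F2=0 F3=0; commitIndex=0
Op 3: append 1 -> log_len=3
Op 4: F1 acks idx 1 -> match: F0=2 F1=1 F2=0 F3=0; commitIndex=1
Op 5: append 3 -> log_len=6
Op 6: F0 acks idx 5 -> match: F0=5 F1=1 F2=0 F3=0; commitIndex=1
Op 7: F3 acks idx 2 -> match: F0=5 F1=1 F2=0 F3=2; commitIndex=2
Op 8: append 2 -> log_len=8
Op 9: F3 acks idx 8 -> match: F0=5 F1=1 F2=0 F3=8; commitIndex=5
Op 10: F2 acks idx 2 -> match: F0=5 F1=1 F2=2 F3=8; commitIndex=5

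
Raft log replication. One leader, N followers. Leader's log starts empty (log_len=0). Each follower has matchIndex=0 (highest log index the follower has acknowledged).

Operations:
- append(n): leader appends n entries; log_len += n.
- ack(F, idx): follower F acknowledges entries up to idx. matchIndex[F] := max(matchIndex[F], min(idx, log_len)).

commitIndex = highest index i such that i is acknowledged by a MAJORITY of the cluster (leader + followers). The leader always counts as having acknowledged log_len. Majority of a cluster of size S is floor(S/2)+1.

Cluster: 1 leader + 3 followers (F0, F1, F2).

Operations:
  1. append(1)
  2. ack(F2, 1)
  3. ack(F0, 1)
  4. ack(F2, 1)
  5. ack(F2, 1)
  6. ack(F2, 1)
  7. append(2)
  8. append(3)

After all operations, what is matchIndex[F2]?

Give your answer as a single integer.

Op 1: append 1 -> log_len=1
Op 2: F2 acks idx 1 -> match: F0=0 F1=0 F2=1; commitIndex=0
Op 3: F0 acks idx 1 -> match: F0=1 F1=0 F2=1; commitIndex=1
Op 4: F2 acks idx 1 -> match: F0=1 F1=0 F2=1; commitIndex=1
Op 5: F2 acks idx 1 -> match: F0=1 F1=0 F2=1; commitIndex=1
Op 6: F2 acks idx 1 -> match: F0=1 F1=0 F2=1; commitIndex=1
Op 7: append 2 -> log_len=3
Op 8: append 3 -> log_len=6

Answer: 1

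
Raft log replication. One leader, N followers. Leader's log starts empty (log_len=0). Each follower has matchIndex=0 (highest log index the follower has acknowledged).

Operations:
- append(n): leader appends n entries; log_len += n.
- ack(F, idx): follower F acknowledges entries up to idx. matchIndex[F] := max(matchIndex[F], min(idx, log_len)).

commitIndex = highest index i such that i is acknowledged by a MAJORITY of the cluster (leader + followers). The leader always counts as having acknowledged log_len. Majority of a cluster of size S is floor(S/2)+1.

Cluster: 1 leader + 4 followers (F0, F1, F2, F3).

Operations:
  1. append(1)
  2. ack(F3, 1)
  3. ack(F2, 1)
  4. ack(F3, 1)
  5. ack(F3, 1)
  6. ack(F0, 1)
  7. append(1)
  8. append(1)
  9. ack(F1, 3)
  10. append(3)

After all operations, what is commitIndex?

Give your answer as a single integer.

Op 1: append 1 -> log_len=1
Op 2: F3 acks idx 1 -> match: F0=0 F1=0 F2=0 F3=1; commitIndex=0
Op 3: F2 acks idx 1 -> match: F0=0 F1=0 F2=1 F3=1; commitIndex=1
Op 4: F3 acks idx 1 -> match: F0=0 F1=0 F2=1 F3=1; commitIndex=1
Op 5: F3 acks idx 1 -> match: F0=0 F1=0 F2=1 F3=1; commitIndex=1
Op 6: F0 acks idx 1 -> match: F0=1 F1=0 F2=1 F3=1; commitIndex=1
Op 7: append 1 -> log_len=2
Op 8: append 1 -> log_len=3
Op 9: F1 acks idx 3 -> match: F0=1 F1=3 F2=1 F3=1; commitIndex=1
Op 10: append 3 -> log_len=6

Answer: 1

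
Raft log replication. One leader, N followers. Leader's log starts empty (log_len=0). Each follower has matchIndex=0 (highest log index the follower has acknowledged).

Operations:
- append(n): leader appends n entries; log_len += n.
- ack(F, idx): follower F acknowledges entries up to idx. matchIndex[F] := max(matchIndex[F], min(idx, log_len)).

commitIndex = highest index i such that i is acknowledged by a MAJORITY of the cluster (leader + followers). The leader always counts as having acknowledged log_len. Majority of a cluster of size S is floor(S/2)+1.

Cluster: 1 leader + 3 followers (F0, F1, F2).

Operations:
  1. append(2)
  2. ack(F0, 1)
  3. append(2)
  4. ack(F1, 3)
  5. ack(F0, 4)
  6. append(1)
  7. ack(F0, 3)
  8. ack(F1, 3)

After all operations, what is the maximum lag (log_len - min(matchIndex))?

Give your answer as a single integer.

Op 1: append 2 -> log_len=2
Op 2: F0 acks idx 1 -> match: F0=1 F1=0 F2=0; commitIndex=0
Op 3: append 2 -> log_len=4
Op 4: F1 acks idx 3 -> match: F0=1 F1=3 F2=0; commitIndex=1
Op 5: F0 acks idx 4 -> match: F0=4 F1=3 F2=0; commitIndex=3
Op 6: append 1 -> log_len=5
Op 7: F0 acks idx 3 -> match: F0=4 F1=3 F2=0; commitIndex=3
Op 8: F1 acks idx 3 -> match: F0=4 F1=3 F2=0; commitIndex=3

Answer: 5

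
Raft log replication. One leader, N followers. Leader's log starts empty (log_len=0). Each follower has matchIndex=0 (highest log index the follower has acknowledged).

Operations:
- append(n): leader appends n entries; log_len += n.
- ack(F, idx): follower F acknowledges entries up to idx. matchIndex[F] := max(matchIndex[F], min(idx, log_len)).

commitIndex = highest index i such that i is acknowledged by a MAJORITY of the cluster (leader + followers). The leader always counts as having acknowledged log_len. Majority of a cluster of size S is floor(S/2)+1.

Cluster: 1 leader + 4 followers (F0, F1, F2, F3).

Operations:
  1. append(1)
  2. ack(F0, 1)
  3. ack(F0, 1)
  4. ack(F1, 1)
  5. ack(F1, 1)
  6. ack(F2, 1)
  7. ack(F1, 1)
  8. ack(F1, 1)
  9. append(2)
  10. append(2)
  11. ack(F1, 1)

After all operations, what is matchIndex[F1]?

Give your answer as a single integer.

Answer: 1

Derivation:
Op 1: append 1 -> log_len=1
Op 2: F0 acks idx 1 -> match: F0=1 F1=0 F2=0 F3=0; commitIndex=0
Op 3: F0 acks idx 1 -> match: F0=1 F1=0 F2=0 F3=0; commitIndex=0
Op 4: F1 acks idx 1 -> match: F0=1 F1=1 F2=0 F3=0; commitIndex=1
Op 5: F1 acks idx 1 -> match: F0=1 F1=1 F2=0 F3=0; commitIndex=1
Op 6: F2 acks idx 1 -> match: F0=1 F1=1 F2=1 F3=0; commitIndex=1
Op 7: F1 acks idx 1 -> match: F0=1 F1=1 F2=1 F3=0; commitIndex=1
Op 8: F1 acks idx 1 -> match: F0=1 F1=1 F2=1 F3=0; commitIndex=1
Op 9: append 2 -> log_len=3
Op 10: append 2 -> log_len=5
Op 11: F1 acks idx 1 -> match: F0=1 F1=1 F2=1 F3=0; commitIndex=1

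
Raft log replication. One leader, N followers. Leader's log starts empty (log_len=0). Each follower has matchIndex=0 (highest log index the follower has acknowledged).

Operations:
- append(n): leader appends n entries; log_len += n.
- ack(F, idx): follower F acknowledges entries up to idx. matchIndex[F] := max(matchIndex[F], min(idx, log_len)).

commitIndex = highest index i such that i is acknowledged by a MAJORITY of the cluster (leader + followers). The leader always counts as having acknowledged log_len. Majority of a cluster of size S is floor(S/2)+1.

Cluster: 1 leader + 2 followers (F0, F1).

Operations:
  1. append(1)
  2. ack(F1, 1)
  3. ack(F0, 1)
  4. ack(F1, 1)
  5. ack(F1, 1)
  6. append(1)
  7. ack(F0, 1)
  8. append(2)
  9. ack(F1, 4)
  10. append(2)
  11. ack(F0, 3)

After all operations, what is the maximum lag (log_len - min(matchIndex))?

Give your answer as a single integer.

Answer: 3

Derivation:
Op 1: append 1 -> log_len=1
Op 2: F1 acks idx 1 -> match: F0=0 F1=1; commitIndex=1
Op 3: F0 acks idx 1 -> match: F0=1 F1=1; commitIndex=1
Op 4: F1 acks idx 1 -> match: F0=1 F1=1; commitIndex=1
Op 5: F1 acks idx 1 -> match: F0=1 F1=1; commitIndex=1
Op 6: append 1 -> log_len=2
Op 7: F0 acks idx 1 -> match: F0=1 F1=1; commitIndex=1
Op 8: append 2 -> log_len=4
Op 9: F1 acks idx 4 -> match: F0=1 F1=4; commitIndex=4
Op 10: append 2 -> log_len=6
Op 11: F0 acks idx 3 -> match: F0=3 F1=4; commitIndex=4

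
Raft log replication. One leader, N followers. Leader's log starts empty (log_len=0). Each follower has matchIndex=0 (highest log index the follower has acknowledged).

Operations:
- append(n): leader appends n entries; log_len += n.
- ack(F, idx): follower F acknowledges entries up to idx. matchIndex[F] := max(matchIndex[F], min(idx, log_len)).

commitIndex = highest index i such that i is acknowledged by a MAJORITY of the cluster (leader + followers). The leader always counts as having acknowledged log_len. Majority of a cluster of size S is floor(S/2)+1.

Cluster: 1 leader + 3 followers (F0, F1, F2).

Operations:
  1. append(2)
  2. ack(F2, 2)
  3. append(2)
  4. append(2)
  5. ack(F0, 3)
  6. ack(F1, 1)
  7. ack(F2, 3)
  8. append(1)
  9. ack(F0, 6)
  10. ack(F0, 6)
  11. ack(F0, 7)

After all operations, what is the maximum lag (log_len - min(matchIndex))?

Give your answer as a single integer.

Op 1: append 2 -> log_len=2
Op 2: F2 acks idx 2 -> match: F0=0 F1=0 F2=2; commitIndex=0
Op 3: append 2 -> log_len=4
Op 4: append 2 -> log_len=6
Op 5: F0 acks idx 3 -> match: F0=3 F1=0 F2=2; commitIndex=2
Op 6: F1 acks idx 1 -> match: F0=3 F1=1 F2=2; commitIndex=2
Op 7: F2 acks idx 3 -> match: F0=3 F1=1 F2=3; commitIndex=3
Op 8: append 1 -> log_len=7
Op 9: F0 acks idx 6 -> match: F0=6 F1=1 F2=3; commitIndex=3
Op 10: F0 acks idx 6 -> match: F0=6 F1=1 F2=3; commitIndex=3
Op 11: F0 acks idx 7 -> match: F0=7 F1=1 F2=3; commitIndex=3

Answer: 6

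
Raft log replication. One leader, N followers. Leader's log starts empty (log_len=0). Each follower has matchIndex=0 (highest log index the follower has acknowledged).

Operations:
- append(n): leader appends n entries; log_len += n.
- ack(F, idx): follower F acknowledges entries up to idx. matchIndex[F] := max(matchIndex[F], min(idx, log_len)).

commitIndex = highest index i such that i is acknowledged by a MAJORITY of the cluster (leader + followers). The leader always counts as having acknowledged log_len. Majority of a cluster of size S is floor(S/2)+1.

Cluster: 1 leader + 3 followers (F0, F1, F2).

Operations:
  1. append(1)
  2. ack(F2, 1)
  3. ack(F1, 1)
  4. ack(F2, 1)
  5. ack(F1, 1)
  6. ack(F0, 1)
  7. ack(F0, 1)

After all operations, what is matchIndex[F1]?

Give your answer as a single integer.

Answer: 1

Derivation:
Op 1: append 1 -> log_len=1
Op 2: F2 acks idx 1 -> match: F0=0 F1=0 F2=1; commitIndex=0
Op 3: F1 acks idx 1 -> match: F0=0 F1=1 F2=1; commitIndex=1
Op 4: F2 acks idx 1 -> match: F0=0 F1=1 F2=1; commitIndex=1
Op 5: F1 acks idx 1 -> match: F0=0 F1=1 F2=1; commitIndex=1
Op 6: F0 acks idx 1 -> match: F0=1 F1=1 F2=1; commitIndex=1
Op 7: F0 acks idx 1 -> match: F0=1 F1=1 F2=1; commitIndex=1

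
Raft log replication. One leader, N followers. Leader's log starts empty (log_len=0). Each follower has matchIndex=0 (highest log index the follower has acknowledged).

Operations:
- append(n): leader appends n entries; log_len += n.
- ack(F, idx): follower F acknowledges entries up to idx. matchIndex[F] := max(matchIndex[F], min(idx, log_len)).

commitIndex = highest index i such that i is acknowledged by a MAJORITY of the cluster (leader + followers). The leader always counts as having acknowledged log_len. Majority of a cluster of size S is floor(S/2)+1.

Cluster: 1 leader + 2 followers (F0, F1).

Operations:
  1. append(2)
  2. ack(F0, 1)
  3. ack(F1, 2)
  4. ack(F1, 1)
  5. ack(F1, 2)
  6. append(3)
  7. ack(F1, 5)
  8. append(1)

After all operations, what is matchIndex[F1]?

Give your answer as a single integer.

Op 1: append 2 -> log_len=2
Op 2: F0 acks idx 1 -> match: F0=1 F1=0; commitIndex=1
Op 3: F1 acks idx 2 -> match: F0=1 F1=2; commitIndex=2
Op 4: F1 acks idx 1 -> match: F0=1 F1=2; commitIndex=2
Op 5: F1 acks idx 2 -> match: F0=1 F1=2; commitIndex=2
Op 6: append 3 -> log_len=5
Op 7: F1 acks idx 5 -> match: F0=1 F1=5; commitIndex=5
Op 8: append 1 -> log_len=6

Answer: 5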